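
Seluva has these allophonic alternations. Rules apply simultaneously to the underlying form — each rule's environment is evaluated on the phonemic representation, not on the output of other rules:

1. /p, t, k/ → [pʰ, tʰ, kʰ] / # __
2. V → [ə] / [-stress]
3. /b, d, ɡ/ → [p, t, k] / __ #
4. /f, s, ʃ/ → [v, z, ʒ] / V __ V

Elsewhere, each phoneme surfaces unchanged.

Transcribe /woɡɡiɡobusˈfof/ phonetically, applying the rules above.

/w/ (word-initial): no rule targets it → [w].
/o/ (between /w/ and /ɡ/): in an unstressed syllable, so rule 2 applies → [ə].
/ɡ/ — between /o/ and /ɡ/; rule 3 does not apply here → [ɡ].
/ɡ/ — between /ɡ/ and /i/; rule 3 does not apply here → [ɡ].
/i/ (between /ɡ/ and /ɡ/): in an unstressed syllable, so rule 2 applies → [ə].
/ɡ/ (between /i/ and /o/) is in the target of rule 3 but the environment (word-finally) is not met → [ɡ].
/o/ (between /ɡ/ and /b/) occurs in an unstressed syllable → [ə] by rule 2.
/b/ (between /o/ and /u/) fails the environment for rule 3, so it stays [b].
Rule 2 applies to /u/ (between /b/ and /s/: in an unstressed syllable) → [ə].
/s/ (between /u/ and /f/): rule 4 targets it, but not between two vowels → unchanged [s].
/f/ — between /s/ and /o/; rule 4 does not apply here → [f].
/o/ (between /f/ and /f/) is in the target of rule 2 but the environment (in an unstressed syllable) is not met → [o].
/f/ (word-final): rule 4 targets it, but not between two vowels → unchanged [f].

[wəɡɡəɡəbəsˈfof]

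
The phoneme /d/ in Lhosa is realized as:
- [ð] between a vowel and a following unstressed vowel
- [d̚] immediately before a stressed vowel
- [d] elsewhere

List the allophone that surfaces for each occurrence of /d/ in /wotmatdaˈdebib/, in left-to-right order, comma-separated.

Occurrence 1 (position 7): no conditioning environment matches → elsewhere allophone [d].
Occurrence 2 (position 9): immediately before a stressed vowel → [d̚].

[d], [d̚]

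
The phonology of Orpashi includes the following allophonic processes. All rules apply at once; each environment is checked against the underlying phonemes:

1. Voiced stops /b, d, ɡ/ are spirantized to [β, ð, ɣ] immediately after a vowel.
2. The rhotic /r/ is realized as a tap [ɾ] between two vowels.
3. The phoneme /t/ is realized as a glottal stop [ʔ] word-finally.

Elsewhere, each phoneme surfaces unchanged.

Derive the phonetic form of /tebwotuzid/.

/t/ (word-initial) is in the target of rule 3 but the environment (word-finally) is not met → [t].
/e/ (between /t/ and /b/) is unaffected → [e].
/b/ — between /e/ and /w/, immediately after a vowel — surfaces as [β] (rule 1).
/w/ (between /b/ and /o/) is unaffected → [w].
/o/ stays [o].
/t/ (between /o/ and /u/) is in the target of rule 3 but the environment (word-finally) is not met → [t].
/u/ — not in any rule's target class → [u].
/z/ (between /u/ and /i/) is unaffected → [z].
/i/ stays [i].
Rule 1 applies to /d/ (word-final: immediately after a vowel) → [ð].

[teβwotuzið]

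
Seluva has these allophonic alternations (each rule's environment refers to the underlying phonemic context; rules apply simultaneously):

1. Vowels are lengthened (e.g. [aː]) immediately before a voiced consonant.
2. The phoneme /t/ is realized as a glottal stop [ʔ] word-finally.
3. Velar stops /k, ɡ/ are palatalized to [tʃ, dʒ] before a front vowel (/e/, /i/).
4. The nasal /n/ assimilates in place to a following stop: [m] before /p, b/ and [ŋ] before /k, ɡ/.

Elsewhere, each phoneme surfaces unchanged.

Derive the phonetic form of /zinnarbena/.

[ziːnnaːrbeːna]

/z/ (word-initial) is unaffected → [z].
/i/ meets the environment for rule 1 (before a voiced consonant) → [iː].
/n/ (between /i/ and /n/) fails the environment for rule 4, so it stays [n].
/n/ (between /n/ and /a/): rule 4 targets it, but not before a labial or velar stop → unchanged [n].
Rule 1 applies to /a/ (between /n/ and /r/: before a voiced consonant) → [aː].
/r/ (between /a/ and /b/): no rule targets it → [r].
/b/ — not in any rule's target class → [b].
/e/ meets the environment for rule 1 (before a voiced consonant) → [eː].
/n/ (between /e/ and /a/) fails the environment for rule 4, so it stays [n].
/a/ (word-final) fails the environment for rule 1, so it stays [a].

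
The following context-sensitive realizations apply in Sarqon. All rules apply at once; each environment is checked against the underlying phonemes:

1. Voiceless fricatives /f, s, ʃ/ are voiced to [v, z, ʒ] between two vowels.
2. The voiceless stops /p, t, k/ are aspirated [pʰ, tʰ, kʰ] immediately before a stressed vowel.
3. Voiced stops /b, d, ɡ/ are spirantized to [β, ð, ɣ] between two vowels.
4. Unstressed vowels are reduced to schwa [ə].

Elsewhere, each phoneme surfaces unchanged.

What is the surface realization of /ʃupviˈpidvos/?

[ʃəpvəˈpʰidvəs]

/ʃ/ (word-initial) is in the target of rule 1 but the environment (between two vowels) is not met → [ʃ].
/u/ (between /ʃ/ and /p/): in an unstressed syllable, so rule 4 applies → [ə].
/p/ (between /u/ and /v/) fails the environment for rule 2, so it stays [p].
/v/ stays [v].
/i/ (between /v/ and /p/): in an unstressed syllable, so rule 4 applies → [ə].
/p/ (between /i/ and /i/): immediately before a stressed vowel, so rule 2 applies → [pʰ].
/i/ (between /p/ and /d/) fails the environment for rule 4, so it stays [i].
/d/ (between /i/ and /v/): rule 3 targets it, but not between two vowels → unchanged [d].
/v/ (between /d/ and /o/) is unaffected → [v].
/o/ (between /v/ and /s/) occurs in an unstressed syllable → [ə] by rule 4.
/s/ (word-final) is in the target of rule 1 but the environment (between two vowels) is not met → [s].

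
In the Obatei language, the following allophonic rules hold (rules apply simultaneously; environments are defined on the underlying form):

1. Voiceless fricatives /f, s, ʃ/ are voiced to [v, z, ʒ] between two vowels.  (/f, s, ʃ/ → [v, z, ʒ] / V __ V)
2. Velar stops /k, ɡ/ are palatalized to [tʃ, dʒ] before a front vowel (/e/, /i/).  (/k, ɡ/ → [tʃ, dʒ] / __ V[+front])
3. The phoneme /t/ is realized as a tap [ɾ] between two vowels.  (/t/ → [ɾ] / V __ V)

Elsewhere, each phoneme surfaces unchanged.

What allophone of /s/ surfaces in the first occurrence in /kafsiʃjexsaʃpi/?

[s]

/s/ (between /f/ and /i/): rule 1 targets it, but not between two vowels → unchanged [s].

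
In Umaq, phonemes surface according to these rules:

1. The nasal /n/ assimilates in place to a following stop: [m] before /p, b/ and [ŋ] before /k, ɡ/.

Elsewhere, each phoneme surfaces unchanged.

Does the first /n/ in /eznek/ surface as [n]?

/n/ (between /z/ and /e/): rule 1 targets it, but not before a labial or velar stop → unchanged [n].
The actual realization is [n], which matches [n].

Yes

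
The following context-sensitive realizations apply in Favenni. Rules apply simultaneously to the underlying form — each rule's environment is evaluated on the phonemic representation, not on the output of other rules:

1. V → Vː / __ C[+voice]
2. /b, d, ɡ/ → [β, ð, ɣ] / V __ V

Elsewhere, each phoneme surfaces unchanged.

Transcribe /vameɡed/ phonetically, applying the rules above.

[vaːmeːɣeːd]

/v/ stays [v].
Rule 1 applies to /a/ (between /v/ and /m/: before a voiced consonant) → [aː].
/m/ stays [m].
/e/ meets the environment for rule 1 (before a voiced consonant) → [eː].
/ɡ/ — between /e/ and /e/, between two vowels — surfaces as [ɣ] (rule 2).
Rule 1 applies to /e/ (between /ɡ/ and /d/: before a voiced consonant) → [eː].
/d/ (word-final) is in the target of rule 2 but the environment (between two vowels) is not met → [d].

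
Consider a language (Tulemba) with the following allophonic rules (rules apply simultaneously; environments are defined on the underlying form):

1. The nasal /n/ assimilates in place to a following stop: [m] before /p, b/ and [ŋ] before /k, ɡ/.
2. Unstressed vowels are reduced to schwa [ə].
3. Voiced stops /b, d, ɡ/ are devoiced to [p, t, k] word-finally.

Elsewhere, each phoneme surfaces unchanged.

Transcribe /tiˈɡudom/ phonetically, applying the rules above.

[təˈɡudəm]

/t/ — not in any rule's target class → [t].
Rule 2 applies to /i/ (between /t/ and /ɡ/: in an unstressed syllable) → [ə].
/ɡ/ (between /i/ and /u/) fails the environment for rule 3, so it stays [ɡ].
/u/ (between /ɡ/ and /d/): rule 2 targets it, but not in an unstressed syllable → unchanged [u].
/d/ (between /u/ and /o/) fails the environment for rule 3, so it stays [d].
/o/ (between /d/ and /m/) occurs in an unstressed syllable → [ə] by rule 2.
/m/ — not in any rule's target class → [m].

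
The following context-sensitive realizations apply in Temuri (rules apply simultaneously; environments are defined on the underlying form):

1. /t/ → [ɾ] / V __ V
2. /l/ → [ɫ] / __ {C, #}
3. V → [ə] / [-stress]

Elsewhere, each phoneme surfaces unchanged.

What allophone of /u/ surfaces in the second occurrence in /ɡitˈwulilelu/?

[ə]

/u/ (word-final): in an unstressed syllable, so rule 3 applies → [ə].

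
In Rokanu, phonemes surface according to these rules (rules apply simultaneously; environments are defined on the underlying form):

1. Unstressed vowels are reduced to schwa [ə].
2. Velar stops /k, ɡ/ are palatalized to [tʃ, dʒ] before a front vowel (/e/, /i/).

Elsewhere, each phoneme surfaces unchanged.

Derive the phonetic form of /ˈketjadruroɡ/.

/k/ (word-initial) occurs before a front vowel → [tʃ] by rule 2.
/e/ (between /k/ and /t/) is in the target of rule 1 but the environment (in an unstressed syllable) is not met → [e].
/t/ — not in any rule's target class → [t].
/j/ (between /t/ and /a/): no rule targets it → [j].
Rule 1 applies to /a/ (between /j/ and /d/: in an unstressed syllable) → [ə].
/d/ — not in any rule's target class → [d].
/r/ (between /d/ and /u/) is unaffected → [r].
/u/ (between /r/ and /r/): in an unstressed syllable, so rule 1 applies → [ə].
/r/ (between /u/ and /o/) is unaffected → [r].
/o/ — between /r/ and /ɡ/, in an unstressed syllable — surfaces as [ə] (rule 1).
/ɡ/ (word-final): rule 2 targets it, but not before a front vowel → unchanged [ɡ].

[ˈtʃetjədrərəɡ]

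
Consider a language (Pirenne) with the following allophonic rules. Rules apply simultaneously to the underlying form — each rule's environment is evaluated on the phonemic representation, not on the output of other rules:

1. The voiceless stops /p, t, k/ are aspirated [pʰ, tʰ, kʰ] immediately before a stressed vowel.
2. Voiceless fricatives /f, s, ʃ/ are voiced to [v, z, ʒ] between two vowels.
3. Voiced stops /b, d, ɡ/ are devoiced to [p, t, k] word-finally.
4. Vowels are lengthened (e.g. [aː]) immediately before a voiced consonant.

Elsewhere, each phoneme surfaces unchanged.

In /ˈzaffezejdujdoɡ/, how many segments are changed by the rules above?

Segments that undergo a rule: /e/ → [eː] (rule 4); /e/ → [eː] (rule 4); /u/ → [uː] (rule 4); /o/ → [oː] (rule 4); /ɡ/ → [k] (rule 3).
All other segments surface unchanged.

5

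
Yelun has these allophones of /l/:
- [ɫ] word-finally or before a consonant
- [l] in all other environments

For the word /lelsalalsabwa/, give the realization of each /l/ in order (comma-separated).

[l], [ɫ], [l], [ɫ]

Occurrence 1 (position 1): no conditioning environment matches → elsewhere allophone [l].
Occurrence 2 (position 3): word-finally or before a consonant → [ɫ].
Occurrence 3 (position 6): no conditioning environment matches → elsewhere allophone [l].
Occurrence 4 (position 8): word-finally or before a consonant → [ɫ].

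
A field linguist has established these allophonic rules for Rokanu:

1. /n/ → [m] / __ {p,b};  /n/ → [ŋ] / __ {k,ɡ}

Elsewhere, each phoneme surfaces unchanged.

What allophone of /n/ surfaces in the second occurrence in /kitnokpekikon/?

[n]

/n/ (word-final) is in the target of rule 1 but the environment (before a labial or velar stop) is not met → [n].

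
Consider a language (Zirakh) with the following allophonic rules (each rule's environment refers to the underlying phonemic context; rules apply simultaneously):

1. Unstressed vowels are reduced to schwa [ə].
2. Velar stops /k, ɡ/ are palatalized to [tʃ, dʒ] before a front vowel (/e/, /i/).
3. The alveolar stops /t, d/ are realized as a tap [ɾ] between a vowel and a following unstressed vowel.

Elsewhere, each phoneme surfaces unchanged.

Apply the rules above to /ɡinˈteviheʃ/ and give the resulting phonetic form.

[dʒənˈtevəhəʃ]

/ɡ/ meets the environment for rule 2 (before a front vowel) → [dʒ].
/i/ (between /ɡ/ and /n/) occurs in an unstressed syllable → [ə] by rule 1.
/n/ — not in any rule's target class → [n].
/t/ (between /n/ and /e/): rule 3 targets it, but not between a vowel and a following unstressed vowel → unchanged [t].
/e/ — between /t/ and /v/; rule 1 does not apply here → [e].
/v/ (between /e/ and /i/): no rule targets it → [v].
Rule 1 applies to /i/ (between /v/ and /h/: in an unstressed syllable) → [ə].
/h/ (between /i/ and /e/): no rule targets it → [h].
/e/ meets the environment for rule 1 (in an unstressed syllable) → [ə].
/ʃ/ stays [ʃ].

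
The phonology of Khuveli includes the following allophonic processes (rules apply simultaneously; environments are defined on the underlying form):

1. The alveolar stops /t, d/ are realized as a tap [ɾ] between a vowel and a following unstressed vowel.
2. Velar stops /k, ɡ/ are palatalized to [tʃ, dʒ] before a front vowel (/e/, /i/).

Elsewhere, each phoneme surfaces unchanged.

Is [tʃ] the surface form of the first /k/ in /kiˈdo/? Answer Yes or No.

Yes

/k/ (word-initial) occurs before a front vowel → [tʃ] by rule 2.
The actual realization is [tʃ], which matches [tʃ].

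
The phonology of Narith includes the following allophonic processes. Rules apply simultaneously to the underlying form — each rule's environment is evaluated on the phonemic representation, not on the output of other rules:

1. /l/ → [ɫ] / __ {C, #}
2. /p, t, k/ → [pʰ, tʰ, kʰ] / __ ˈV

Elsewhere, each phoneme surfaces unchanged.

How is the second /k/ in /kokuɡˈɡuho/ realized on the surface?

/k/ (between /o/ and /u/): rule 2 targets it, but not immediately before a stressed vowel → unchanged [k].

[k]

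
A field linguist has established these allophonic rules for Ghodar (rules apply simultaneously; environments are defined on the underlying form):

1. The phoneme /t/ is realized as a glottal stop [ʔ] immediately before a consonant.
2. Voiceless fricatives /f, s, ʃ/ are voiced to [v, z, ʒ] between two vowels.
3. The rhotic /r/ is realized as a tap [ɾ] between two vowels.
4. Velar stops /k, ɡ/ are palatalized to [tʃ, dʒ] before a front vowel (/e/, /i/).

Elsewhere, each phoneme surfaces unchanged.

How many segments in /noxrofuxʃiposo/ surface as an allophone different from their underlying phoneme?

2

Segments that undergo a rule: /f/ → [v] (rule 2); /s/ → [z] (rule 2).
All other segments surface unchanged.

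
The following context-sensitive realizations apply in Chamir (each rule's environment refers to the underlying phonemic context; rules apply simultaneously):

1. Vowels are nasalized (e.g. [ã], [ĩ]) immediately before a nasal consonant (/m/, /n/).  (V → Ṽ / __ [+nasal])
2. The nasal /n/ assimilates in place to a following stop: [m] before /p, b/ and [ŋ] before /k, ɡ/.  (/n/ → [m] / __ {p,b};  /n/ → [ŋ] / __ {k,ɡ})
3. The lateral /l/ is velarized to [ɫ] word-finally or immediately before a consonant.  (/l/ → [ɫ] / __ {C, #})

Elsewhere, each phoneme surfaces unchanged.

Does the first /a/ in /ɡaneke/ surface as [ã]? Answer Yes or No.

Rule 1 applies to /a/ (between /ɡ/ and /n/: before a nasal consonant) → [ã].
The actual realization is [ã], which matches [ã].

Yes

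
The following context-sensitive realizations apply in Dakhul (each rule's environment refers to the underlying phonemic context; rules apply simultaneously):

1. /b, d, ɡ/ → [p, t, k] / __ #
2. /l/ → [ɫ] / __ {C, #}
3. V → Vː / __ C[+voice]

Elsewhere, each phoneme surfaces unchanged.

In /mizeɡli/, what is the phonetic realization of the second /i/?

/i/ (word-final) is in the target of rule 3 but the environment (before a voiced consonant) is not met → [i].

[i]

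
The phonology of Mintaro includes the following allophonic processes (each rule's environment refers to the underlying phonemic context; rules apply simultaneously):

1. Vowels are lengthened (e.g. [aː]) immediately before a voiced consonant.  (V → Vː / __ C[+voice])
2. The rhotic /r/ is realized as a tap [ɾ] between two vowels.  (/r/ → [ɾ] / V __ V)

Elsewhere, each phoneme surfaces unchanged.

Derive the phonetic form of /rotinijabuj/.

/r/ (word-initial): rule 2 targets it, but not between two vowels → unchanged [r].
/o/ (between /r/ and /t/) is in the target of rule 1 but the environment (before a voiced consonant) is not met → [o].
/t/ (between /o/ and /i/): no rule targets it → [t].
/i/ (between /t/ and /n/): before a voiced consonant, so rule 1 applies → [iː].
/n/ (between /i/ and /i/): no rule targets it → [n].
Rule 1 applies to /i/ (between /n/ and /j/: before a voiced consonant) → [iː].
/j/ stays [j].
Rule 1 applies to /a/ (between /j/ and /b/: before a voiced consonant) → [aː].
/b/ (between /a/ and /u/) is unaffected → [b].
/u/ (between /b/ and /j/): before a voiced consonant, so rule 1 applies → [uː].
/j/ stays [j].

[rotiːniːjaːbuːj]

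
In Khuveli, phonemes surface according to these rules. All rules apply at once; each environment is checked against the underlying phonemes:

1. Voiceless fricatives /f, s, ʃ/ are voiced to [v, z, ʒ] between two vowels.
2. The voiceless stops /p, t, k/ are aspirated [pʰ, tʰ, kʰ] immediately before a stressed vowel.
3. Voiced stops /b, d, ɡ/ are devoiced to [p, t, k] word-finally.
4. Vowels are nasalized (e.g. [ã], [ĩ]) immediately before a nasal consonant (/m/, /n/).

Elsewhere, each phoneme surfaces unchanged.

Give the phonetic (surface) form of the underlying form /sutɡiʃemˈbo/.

/s/ (word-initial) fails the environment for rule 1, so it stays [s].
/u/ — between /s/ and /t/; rule 4 does not apply here → [u].
/t/ (between /u/ and /ɡ/): rule 2 targets it, but not immediately before a stressed vowel → unchanged [t].
/ɡ/ — between /t/ and /i/; rule 3 does not apply here → [ɡ].
/i/ (between /ɡ/ and /ʃ/) fails the environment for rule 4, so it stays [i].
/ʃ/ meets the environment for rule 1 (between two vowels) → [ʒ].
/e/ (between /ʃ/ and /m/): before a nasal consonant, so rule 4 applies → [ẽ].
/m/ (between /e/ and /b/): no rule targets it → [m].
/b/ (between /m/ and /o/) fails the environment for rule 3, so it stays [b].
/o/ (word-final): rule 4 targets it, but not before a nasal consonant → unchanged [o].

[sutɡiʒẽmˈbo]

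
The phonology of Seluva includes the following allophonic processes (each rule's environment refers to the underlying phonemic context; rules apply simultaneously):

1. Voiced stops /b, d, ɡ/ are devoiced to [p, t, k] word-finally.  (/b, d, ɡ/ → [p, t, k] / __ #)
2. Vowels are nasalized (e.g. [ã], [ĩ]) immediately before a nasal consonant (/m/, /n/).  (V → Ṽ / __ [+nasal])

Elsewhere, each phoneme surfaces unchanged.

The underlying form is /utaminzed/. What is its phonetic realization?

/u/ (word-initial): rule 2 targets it, but not before a nasal consonant → unchanged [u].
/t/ stays [t].
/a/ (between /t/ and /m/) occurs before a nasal consonant → [ã] by rule 2.
/m/ — not in any rule's target class → [m].
/i/ — between /m/ and /n/, before a nasal consonant — surfaces as [ĩ] (rule 2).
/n/ (between /i/ and /z/) is unaffected → [n].
/z/ — not in any rule's target class → [z].
/e/ (between /z/ and /d/) fails the environment for rule 2, so it stays [e].
/d/ (word-final): word-finally, so rule 1 applies → [t].

[utãmĩnzet]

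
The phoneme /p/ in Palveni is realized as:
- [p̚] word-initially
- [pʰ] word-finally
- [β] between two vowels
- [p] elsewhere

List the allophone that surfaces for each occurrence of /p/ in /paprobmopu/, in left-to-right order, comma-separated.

[p̚], [p], [β]

Occurrence 1 (position 1): word-initially → [p̚].
Occurrence 2 (position 3): no conditioning environment matches → elsewhere allophone [p].
Occurrence 3 (position 9): between two vowels → [β].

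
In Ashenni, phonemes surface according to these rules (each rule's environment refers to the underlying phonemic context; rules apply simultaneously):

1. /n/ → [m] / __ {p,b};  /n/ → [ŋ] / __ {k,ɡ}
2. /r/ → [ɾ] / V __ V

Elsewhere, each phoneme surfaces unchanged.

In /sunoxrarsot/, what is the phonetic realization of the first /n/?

[n]

/n/ (between /u/ and /o/): rule 1 targets it, but not before a labial or velar stop → unchanged [n].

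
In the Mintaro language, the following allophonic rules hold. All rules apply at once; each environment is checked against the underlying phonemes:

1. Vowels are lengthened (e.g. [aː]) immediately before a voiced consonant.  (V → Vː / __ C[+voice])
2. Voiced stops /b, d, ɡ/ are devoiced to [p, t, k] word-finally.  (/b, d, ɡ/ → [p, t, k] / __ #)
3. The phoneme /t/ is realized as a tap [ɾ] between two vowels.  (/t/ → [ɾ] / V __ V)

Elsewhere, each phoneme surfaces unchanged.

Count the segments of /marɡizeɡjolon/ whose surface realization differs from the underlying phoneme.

Segments that undergo a rule: /a/ → [aː] (rule 1); /i/ → [iː] (rule 1); /e/ → [eː] (rule 1); /o/ → [oː] (rule 1); /o/ → [oː] (rule 1).
All other segments surface unchanged.

5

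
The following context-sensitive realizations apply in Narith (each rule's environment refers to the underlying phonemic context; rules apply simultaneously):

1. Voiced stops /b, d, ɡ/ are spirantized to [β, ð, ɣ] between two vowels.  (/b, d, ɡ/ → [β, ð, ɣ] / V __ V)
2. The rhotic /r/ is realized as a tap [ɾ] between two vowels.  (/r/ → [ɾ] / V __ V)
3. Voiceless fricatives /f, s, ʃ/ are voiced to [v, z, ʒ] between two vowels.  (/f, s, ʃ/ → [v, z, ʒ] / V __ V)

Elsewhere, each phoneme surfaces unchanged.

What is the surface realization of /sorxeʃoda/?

[sorxeʒoða]

/s/ — word-initial; rule 3 does not apply here → [s].
/r/ (between /o/ and /x/) fails the environment for rule 2, so it stays [r].
/ʃ/ (between /e/ and /o/): between two vowels, so rule 3 applies → [ʒ].
/d/ — between /o/ and /a/, between two vowels — surfaces as [ð] (rule 1).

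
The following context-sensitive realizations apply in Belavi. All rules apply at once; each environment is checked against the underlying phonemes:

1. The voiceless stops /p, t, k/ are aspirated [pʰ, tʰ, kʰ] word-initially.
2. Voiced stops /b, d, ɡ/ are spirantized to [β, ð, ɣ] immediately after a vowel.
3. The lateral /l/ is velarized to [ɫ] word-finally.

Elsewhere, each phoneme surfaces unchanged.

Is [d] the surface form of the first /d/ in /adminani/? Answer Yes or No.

/d/ — between /a/ and /m/, immediately after a vowel — surfaces as [ð] (rule 2).
The actual realization is [ð], not [d].

No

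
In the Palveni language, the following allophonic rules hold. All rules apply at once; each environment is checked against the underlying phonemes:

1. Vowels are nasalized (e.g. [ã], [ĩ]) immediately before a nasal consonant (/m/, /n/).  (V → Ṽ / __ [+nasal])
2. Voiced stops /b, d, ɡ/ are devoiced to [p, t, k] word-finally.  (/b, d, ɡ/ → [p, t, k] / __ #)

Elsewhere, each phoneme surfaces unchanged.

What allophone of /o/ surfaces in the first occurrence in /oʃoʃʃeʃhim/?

[o]

/o/ — word-initial; rule 1 does not apply here → [o].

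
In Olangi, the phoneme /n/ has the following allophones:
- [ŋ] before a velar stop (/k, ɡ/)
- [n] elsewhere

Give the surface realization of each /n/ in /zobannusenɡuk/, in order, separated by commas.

Occurrence 1 (position 5): no conditioning environment matches → elsewhere allophone [n].
Occurrence 2 (position 6): no conditioning environment matches → elsewhere allophone [n].
Occurrence 3 (position 10): before a velar stop → [ŋ].

[n], [n], [ŋ]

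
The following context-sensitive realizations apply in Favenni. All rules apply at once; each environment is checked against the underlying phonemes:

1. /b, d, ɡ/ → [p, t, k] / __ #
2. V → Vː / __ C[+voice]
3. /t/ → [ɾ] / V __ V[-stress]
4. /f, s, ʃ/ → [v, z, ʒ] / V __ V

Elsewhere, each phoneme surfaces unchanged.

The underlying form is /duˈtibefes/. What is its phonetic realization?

[duˈtiːbeves]

/d/ (word-initial) fails the environment for rule 1, so it stays [d].
/u/ (between /d/ and /t/) fails the environment for rule 2, so it stays [u].
/t/ (between /u/ and /i/) fails the environment for rule 3, so it stays [t].
/i/ (between /t/ and /b/) occurs before a voiced consonant → [iː] by rule 2.
/b/ — between /i/ and /e/; rule 1 does not apply here → [b].
/e/ — between /b/ and /f/; rule 2 does not apply here → [e].
/f/ (between /e/ and /e/): between two vowels, so rule 4 applies → [v].
/e/ (between /f/ and /s/) is in the target of rule 2 but the environment (before a voiced consonant) is not met → [e].
/s/ (word-final): rule 4 targets it, but not between two vowels → unchanged [s].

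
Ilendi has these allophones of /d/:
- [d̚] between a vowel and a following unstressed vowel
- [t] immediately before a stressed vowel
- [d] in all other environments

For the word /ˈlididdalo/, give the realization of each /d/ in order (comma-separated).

[d̚], [d], [d]

Occurrence 1 (position 3): between a vowel and a following unstressed vowel → [d̚].
Occurrence 2 (position 5): no conditioning environment matches → elsewhere allophone [d].
Occurrence 3 (position 6): no conditioning environment matches → elsewhere allophone [d].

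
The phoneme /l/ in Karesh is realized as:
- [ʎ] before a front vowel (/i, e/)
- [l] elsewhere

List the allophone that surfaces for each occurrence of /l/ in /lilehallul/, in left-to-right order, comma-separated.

[ʎ], [ʎ], [l], [l], [l]

Occurrence 1 (position 1): before a front vowel (/i, e/) → [ʎ].
Occurrence 2 (position 3): before a front vowel (/i, e/) → [ʎ].
Occurrence 3 (position 7): no conditioning environment matches → elsewhere allophone [l].
Occurrence 4 (position 8): no conditioning environment matches → elsewhere allophone [l].
Occurrence 5 (position 10): no conditioning environment matches → elsewhere allophone [l].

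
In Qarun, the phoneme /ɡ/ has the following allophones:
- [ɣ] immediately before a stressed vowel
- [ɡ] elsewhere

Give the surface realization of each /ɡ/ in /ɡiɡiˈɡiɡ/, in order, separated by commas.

Occurrence 1 (position 1): no conditioning environment matches → elsewhere allophone [ɡ].
Occurrence 2 (position 3): no conditioning environment matches → elsewhere allophone [ɡ].
Occurrence 3 (position 5): immediately before a stressed vowel → [ɣ].
Occurrence 4 (position 7): no conditioning environment matches → elsewhere allophone [ɡ].

[ɡ], [ɡ], [ɣ], [ɡ]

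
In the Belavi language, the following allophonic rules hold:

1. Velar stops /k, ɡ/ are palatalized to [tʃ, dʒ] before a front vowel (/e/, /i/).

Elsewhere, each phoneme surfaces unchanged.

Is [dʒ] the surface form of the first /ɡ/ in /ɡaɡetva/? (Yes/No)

No

/ɡ/ (word-initial) is in the target of rule 1 but the environment (before a front vowel) is not met → [ɡ].
The actual realization is [ɡ], not [dʒ].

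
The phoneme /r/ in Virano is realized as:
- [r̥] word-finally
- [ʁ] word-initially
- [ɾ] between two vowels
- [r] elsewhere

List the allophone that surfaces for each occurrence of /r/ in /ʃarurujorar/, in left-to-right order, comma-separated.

Occurrence 1 (position 3): between two vowels → [ɾ].
Occurrence 2 (position 5): between two vowels → [ɾ].
Occurrence 3 (position 9): between two vowels → [ɾ].
Occurrence 4 (position 11): word-finally → [r̥].

[ɾ], [ɾ], [ɾ], [r̥]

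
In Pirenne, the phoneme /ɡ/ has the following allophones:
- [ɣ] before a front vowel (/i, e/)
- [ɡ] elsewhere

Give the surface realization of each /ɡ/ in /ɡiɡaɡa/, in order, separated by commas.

Occurrence 1 (position 1): before a front vowel (/i, e/) → [ɣ].
Occurrence 2 (position 3): no conditioning environment matches → elsewhere allophone [ɡ].
Occurrence 3 (position 5): no conditioning environment matches → elsewhere allophone [ɡ].

[ɣ], [ɡ], [ɡ]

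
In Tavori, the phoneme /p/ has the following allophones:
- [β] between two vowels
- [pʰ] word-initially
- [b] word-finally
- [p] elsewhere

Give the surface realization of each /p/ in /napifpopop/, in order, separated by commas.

[β], [p], [β], [b]

Occurrence 1 (position 3): between two vowels → [β].
Occurrence 2 (position 6): no conditioning environment matches → elsewhere allophone [p].
Occurrence 3 (position 8): between two vowels → [β].
Occurrence 4 (position 10): word-finally → [b].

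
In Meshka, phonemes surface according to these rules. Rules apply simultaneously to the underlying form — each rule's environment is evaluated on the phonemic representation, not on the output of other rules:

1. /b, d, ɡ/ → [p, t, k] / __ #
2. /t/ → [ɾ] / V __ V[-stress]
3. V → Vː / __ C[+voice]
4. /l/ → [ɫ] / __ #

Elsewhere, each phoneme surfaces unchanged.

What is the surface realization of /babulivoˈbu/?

/b/ (word-initial) fails the environment for rule 1, so it stays [b].
/a/ meets the environment for rule 3 (before a voiced consonant) → [aː].
/b/ (between /a/ and /u/) is in the target of rule 1 but the environment (word-finally) is not met → [b].
Rule 3 applies to /u/ (between /b/ and /l/: before a voiced consonant) → [uː].
/l/ (between /u/ and /i/) fails the environment for rule 4, so it stays [l].
/i/ (between /l/ and /v/) occurs before a voiced consonant → [iː] by rule 3.
/o/ (between /v/ and /b/) occurs before a voiced consonant → [oː] by rule 3.
/b/ (between /o/ and /u/) fails the environment for rule 1, so it stays [b].
/u/ (word-final): rule 3 targets it, but not before a voiced consonant → unchanged [u].

[baːbuːliːvoːˈbu]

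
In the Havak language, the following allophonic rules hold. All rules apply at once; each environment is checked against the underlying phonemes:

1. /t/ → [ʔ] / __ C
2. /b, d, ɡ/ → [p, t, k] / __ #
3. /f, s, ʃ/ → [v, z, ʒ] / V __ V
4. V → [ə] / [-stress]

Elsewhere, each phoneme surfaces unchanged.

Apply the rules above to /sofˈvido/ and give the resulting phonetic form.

/s/ (word-initial) fails the environment for rule 3, so it stays [s].
/o/ (between /s/ and /f/): in an unstressed syllable, so rule 4 applies → [ə].
/f/ — between /o/ and /v/; rule 3 does not apply here → [f].
/v/ (between /f/ and /i/) is unaffected → [v].
/i/ — between /v/ and /d/; rule 4 does not apply here → [i].
/d/ (between /i/ and /o/) is in the target of rule 2 but the environment (word-finally) is not met → [d].
Rule 4 applies to /o/ (word-final: in an unstressed syllable) → [ə].

[səfˈvidə]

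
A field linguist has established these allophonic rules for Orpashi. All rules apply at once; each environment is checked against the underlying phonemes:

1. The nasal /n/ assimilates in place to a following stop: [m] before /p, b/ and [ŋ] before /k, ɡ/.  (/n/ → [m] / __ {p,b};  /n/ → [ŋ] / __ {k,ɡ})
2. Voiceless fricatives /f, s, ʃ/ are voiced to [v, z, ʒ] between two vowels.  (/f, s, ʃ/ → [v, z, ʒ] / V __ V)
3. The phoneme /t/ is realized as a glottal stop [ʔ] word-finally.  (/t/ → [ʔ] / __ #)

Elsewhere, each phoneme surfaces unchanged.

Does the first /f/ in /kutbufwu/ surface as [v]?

/f/ (between /u/ and /w/): rule 2 targets it, but not between two vowels → unchanged [f].
The actual realization is [f], not [v].

No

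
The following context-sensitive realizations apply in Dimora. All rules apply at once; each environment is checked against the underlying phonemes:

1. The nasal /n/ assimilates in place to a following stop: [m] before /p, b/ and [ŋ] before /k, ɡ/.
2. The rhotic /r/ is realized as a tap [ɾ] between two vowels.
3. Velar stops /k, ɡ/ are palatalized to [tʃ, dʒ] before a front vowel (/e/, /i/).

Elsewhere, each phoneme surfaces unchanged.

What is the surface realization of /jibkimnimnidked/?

[jibtʃimnimnidtʃed]

/j/ (word-initial) is unaffected → [j].
/i/ (between /j/ and /b/): no rule targets it → [i].
/b/ (between /i/ and /k/) is unaffected → [b].
/k/ (between /b/ and /i/): before a front vowel, so rule 3 applies → [tʃ].
/i/ (between /k/ and /m/): no rule targets it → [i].
/m/ (between /i/ and /n/): no rule targets it → [m].
/n/ (between /m/ and /i/) fails the environment for rule 1, so it stays [n].
/i/ (between /n/ and /m/) is unaffected → [i].
/m/ stays [m].
/n/ — between /m/ and /i/; rule 1 does not apply here → [n].
/i/ stays [i].
/d/ (between /i/ and /k/) is unaffected → [d].
/k/ meets the environment for rule 3 (before a front vowel) → [tʃ].
/e/ — not in any rule's target class → [e].
/d/ (word-final): no rule targets it → [d].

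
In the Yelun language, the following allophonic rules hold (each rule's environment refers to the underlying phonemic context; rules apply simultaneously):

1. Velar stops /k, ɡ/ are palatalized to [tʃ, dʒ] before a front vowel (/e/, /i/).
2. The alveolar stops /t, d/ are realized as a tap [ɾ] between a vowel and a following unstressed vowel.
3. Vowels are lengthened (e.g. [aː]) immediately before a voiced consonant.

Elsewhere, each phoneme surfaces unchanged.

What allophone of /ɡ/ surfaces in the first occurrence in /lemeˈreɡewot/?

Rule 1 applies to /ɡ/ (between /e/ and /e/: before a front vowel) → [dʒ].

[dʒ]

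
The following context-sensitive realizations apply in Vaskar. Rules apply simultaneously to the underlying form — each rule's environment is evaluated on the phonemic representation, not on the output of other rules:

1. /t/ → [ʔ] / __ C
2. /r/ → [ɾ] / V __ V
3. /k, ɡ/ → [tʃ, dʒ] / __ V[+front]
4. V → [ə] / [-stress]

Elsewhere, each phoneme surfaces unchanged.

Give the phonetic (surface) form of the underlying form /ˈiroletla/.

/i/ (word-initial) is in the target of rule 4 but the environment (in an unstressed syllable) is not met → [i].
/r/ (between /i/ and /o/): between two vowels, so rule 2 applies → [ɾ].
/o/ (between /r/ and /l/): in an unstressed syllable, so rule 4 applies → [ə].
/l/ (between /o/ and /e/) is unaffected → [l].
/e/ meets the environment for rule 4 (in an unstressed syllable) → [ə].
/t/ — between /e/ and /l/, immediately before a consonant — surfaces as [ʔ] (rule 1).
/l/ (between /t/ and /a/) is unaffected → [l].
/a/ — word-final, in an unstressed syllable — surfaces as [ə] (rule 4).

[ˈiɾələʔlə]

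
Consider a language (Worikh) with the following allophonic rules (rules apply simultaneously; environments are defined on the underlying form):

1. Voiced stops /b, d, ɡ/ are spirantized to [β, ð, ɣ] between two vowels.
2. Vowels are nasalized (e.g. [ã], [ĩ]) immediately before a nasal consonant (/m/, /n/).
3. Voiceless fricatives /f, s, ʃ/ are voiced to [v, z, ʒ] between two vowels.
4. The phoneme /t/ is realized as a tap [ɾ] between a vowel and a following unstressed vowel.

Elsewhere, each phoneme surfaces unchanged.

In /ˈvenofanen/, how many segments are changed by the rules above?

4

Segments that undergo a rule: /e/ → [ẽ] (rule 2); /f/ → [v] (rule 3); /a/ → [ã] (rule 2); /e/ → [ẽ] (rule 2).
All other segments surface unchanged.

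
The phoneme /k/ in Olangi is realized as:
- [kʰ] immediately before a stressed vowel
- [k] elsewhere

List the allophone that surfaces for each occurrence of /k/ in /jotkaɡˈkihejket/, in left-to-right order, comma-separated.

Occurrence 1 (position 4): no conditioning environment matches → elsewhere allophone [k].
Occurrence 2 (position 7): immediately before a stressed vowel → [kʰ].
Occurrence 3 (position 12): no conditioning environment matches → elsewhere allophone [k].

[k], [kʰ], [k]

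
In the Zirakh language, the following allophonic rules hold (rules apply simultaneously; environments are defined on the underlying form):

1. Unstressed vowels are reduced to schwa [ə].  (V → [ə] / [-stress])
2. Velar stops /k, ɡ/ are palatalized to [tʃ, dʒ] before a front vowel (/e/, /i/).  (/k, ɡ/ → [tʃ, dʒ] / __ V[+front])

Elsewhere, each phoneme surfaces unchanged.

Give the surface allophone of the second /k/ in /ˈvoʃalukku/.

[k]

/k/ (between /k/ and /u/) is in the target of rule 2 but the environment (before a front vowel) is not met → [k].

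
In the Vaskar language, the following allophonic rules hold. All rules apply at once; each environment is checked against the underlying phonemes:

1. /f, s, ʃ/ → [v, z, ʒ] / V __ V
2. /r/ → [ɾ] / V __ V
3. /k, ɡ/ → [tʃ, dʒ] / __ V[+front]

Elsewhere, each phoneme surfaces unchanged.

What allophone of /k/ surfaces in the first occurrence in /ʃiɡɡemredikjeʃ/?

[k]

/k/ (between /i/ and /j/) fails the environment for rule 3, so it stays [k].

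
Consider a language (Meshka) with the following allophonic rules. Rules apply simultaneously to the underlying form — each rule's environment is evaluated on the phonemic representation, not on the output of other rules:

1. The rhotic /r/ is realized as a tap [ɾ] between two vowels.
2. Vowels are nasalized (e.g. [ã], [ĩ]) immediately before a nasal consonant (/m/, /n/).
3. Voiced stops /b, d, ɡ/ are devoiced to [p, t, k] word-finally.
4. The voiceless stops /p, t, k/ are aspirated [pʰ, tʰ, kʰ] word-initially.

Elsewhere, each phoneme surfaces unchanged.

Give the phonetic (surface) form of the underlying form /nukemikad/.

[nukẽmikat]

/n/ (word-initial): no rule targets it → [n].
/u/ (between /n/ and /k/) is in the target of rule 2 but the environment (before a nasal consonant) is not met → [u].
/k/ — between /u/ and /e/; rule 4 does not apply here → [k].
/e/ (between /k/ and /m/): before a nasal consonant, so rule 2 applies → [ẽ].
/m/ — not in any rule's target class → [m].
/i/ (between /m/ and /k/): rule 2 targets it, but not before a nasal consonant → unchanged [i].
/k/ (between /i/ and /a/): rule 4 targets it, but not word-initially → unchanged [k].
/a/ (between /k/ and /d/) is in the target of rule 2 but the environment (before a nasal consonant) is not met → [a].
/d/ (word-final) occurs word-finally → [t] by rule 3.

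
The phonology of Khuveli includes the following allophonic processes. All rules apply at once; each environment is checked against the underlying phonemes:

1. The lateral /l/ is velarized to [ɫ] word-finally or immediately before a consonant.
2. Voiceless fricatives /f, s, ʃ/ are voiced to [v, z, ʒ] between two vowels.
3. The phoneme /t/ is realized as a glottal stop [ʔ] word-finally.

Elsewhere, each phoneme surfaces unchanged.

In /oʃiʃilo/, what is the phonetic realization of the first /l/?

/l/ (between /i/ and /o/) fails the environment for rule 1, so it stays [l].

[l]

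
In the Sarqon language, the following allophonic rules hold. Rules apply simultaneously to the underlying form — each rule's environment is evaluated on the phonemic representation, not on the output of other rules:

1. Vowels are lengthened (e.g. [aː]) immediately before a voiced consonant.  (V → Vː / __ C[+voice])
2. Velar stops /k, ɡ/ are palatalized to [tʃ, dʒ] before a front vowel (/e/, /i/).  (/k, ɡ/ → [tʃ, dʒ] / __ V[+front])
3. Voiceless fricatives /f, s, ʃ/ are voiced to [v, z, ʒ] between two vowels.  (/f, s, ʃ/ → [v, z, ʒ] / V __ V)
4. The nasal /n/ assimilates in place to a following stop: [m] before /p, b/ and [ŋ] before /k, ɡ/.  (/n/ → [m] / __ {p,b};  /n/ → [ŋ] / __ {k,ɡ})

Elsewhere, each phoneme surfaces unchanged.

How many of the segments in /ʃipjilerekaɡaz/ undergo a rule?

4

Segments that undergo a rule: /i/ → [iː] (rule 1); /e/ → [eː] (rule 1); /a/ → [aː] (rule 1); /a/ → [aː] (rule 1).
All other segments surface unchanged.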